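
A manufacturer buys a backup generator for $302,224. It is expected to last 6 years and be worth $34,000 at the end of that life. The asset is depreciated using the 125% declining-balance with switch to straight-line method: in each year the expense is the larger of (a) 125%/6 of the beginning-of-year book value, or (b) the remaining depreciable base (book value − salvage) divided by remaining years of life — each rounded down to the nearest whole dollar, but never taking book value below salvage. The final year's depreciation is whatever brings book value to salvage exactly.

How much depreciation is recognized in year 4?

Depreciable base = $302,224 − $34,000 = $268,224.
Year 1: DB = ⌊$302,224 × 125%/6⌋ = $62,963; SL = ⌊$268,224/6⌋ = $44,704 → take DB $62,963. Book value $239,261.
Year 2: DB = ⌊$239,261 × 125%/6⌋ = $49,846; SL = ⌊$205,261/5⌋ = $41,052 → take DB $49,846. Book value $189,415.
Year 3: DB = ⌊$189,415 × 125%/6⌋ = $39,461; SL = ⌊$155,415/4⌋ = $38,853 → take DB $39,461. Book value $149,954.
Year 4: DB = ⌊$149,954 × 125%/6⌋ = $31,240; SL = ⌊$115,954/3⌋ = $38,651 → take SL $38,651. Book value $111,303.

$38,651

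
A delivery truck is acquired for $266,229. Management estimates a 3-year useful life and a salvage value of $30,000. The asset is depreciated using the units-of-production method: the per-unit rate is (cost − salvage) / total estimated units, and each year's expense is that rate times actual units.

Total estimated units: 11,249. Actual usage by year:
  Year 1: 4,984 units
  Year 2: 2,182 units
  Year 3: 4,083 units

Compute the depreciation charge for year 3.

Depreciable base = $266,229 − $30,000 = $236,229.
Rate = $236,229 / 11,249 units = $21 per unit.
Year 1: 4,984 × $21 = $104,664. Book value $161,565.
Year 2: 2,182 × $21 = $45,822. Book value $115,743.
Year 3: 4,083 × $21 = $85,743. Book value $30,000.

$85,743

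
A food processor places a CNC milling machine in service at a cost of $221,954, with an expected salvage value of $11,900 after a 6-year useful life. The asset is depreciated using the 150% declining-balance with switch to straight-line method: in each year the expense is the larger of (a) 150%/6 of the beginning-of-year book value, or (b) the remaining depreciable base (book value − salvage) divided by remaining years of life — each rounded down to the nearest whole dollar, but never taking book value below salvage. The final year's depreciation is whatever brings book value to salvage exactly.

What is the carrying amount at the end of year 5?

$39,146

Depreciable base = $221,954 − $11,900 = $210,054.
Year 1: DB = ⌊$221,954 × 150%/6⌋ = $55,488; SL = ⌊$210,054/6⌋ = $35,009 → take DB $55,488. Book value $166,466.
Year 2: DB = ⌊$166,466 × 150%/6⌋ = $41,616; SL = ⌊$154,566/5⌋ = $30,913 → take DB $41,616. Book value $124,850.
Year 3: DB = ⌊$124,850 × 150%/6⌋ = $31,212; SL = ⌊$112,950/4⌋ = $28,237 → take DB $31,212. Book value $93,638.
Year 4: DB = ⌊$93,638 × 150%/6⌋ = $23,409; SL = ⌊$81,738/3⌋ = $27,246 → take SL $27,246. Book value $66,392.
Year 5: DB = ⌊$66,392 × 150%/6⌋ = $16,598; SL = ⌊$54,492/2⌋ = $27,246 → take SL $27,246. Book value $39,146.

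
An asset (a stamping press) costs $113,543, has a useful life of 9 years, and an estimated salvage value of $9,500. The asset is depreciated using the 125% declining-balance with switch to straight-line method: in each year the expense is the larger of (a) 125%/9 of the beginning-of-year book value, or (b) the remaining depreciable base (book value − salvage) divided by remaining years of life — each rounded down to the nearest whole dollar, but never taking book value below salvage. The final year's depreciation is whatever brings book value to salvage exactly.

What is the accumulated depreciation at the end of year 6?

$72,541

Depreciable base = $113,543 − $9,500 = $104,043.
Year 1: DB = ⌊$113,543 × 125%/9⌋ = $15,769; SL = ⌊$104,043/9⌋ = $11,560 → take DB $15,769. Book value $97,774.
Year 2: DB = ⌊$97,774 × 125%/9⌋ = $13,579; SL = ⌊$88,274/8⌋ = $11,034 → take DB $13,579. Book value $84,195.
Year 3: DB = ⌊$84,195 × 125%/9⌋ = $11,693; SL = ⌊$74,695/7⌋ = $10,670 → take DB $11,693. Book value $72,502.
Year 4: DB = ⌊$72,502 × 125%/9⌋ = $10,069; SL = ⌊$63,002/6⌋ = $10,500 → take SL $10,500. Book value $62,002.
Year 5: DB = ⌊$62,002 × 125%/9⌋ = $8,611; SL = ⌊$52,502/5⌋ = $10,500 → take SL $10,500. Book value $51,502.
Year 6: DB = ⌊$51,502 × 125%/9⌋ = $7,153; SL = ⌊$42,002/4⌋ = $10,500 → take SL $10,500. Book value $41,002.
Accumulated through year 6 = $113,543 − $41,002 = $72,541.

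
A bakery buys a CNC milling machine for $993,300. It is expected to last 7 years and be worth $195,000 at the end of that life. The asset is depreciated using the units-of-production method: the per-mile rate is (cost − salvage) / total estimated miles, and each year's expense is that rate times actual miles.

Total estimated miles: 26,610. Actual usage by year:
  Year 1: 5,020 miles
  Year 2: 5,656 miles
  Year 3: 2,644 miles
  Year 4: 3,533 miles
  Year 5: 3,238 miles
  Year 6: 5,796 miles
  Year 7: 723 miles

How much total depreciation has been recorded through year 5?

$602,730

Depreciable base = $993,300 − $195,000 = $798,300.
Rate = $798,300 / 26,610 miles = $30 per mile.
Year 1: 5,020 × $30 = $150,600. Book value $842,700.
Year 2: 5,656 × $30 = $169,680. Book value $673,020.
Year 3: 2,644 × $30 = $79,320. Book value $593,700.
Year 4: 3,533 × $30 = $105,990. Book value $487,710.
Year 5: 3,238 × $30 = $97,140. Book value $390,570.
Accumulated through year 5 = $993,300 − $390,570 = $602,730.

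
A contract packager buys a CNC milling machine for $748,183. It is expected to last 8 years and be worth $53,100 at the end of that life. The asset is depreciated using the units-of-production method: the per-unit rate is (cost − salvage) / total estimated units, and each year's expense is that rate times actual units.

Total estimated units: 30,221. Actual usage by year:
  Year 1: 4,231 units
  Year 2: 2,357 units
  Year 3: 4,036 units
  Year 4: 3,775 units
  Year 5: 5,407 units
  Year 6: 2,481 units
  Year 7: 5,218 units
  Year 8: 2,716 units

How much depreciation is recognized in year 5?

Depreciable base = $748,183 − $53,100 = $695,083.
Rate = $695,083 / 30,221 units = $23 per unit.
Year 1: 4,231 × $23 = $97,313. Book value $650,870.
Year 2: 2,357 × $23 = $54,211. Book value $596,659.
Year 3: 4,036 × $23 = $92,828. Book value $503,831.
Year 4: 3,775 × $23 = $86,825. Book value $417,006.
Year 5: 5,407 × $23 = $124,361. Book value $292,645.

$124,361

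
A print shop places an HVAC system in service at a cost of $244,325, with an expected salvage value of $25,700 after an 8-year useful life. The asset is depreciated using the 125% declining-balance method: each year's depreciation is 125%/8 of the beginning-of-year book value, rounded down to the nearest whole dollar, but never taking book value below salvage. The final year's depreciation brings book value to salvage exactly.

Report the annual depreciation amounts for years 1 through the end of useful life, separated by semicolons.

$38,175; $32,210; $27,178; $22,931; $19,348; $16,325; $13,774; $48,684

Depreciable base = $244,325 − $25,700 = $218,625.
Year 1: ⌊$244,325 × 125%/8⌋ = $38,175. Book value $206,150.
Year 2: ⌊$206,150 × 125%/8⌋ = $32,210. Book value $173,940.
Year 3: ⌊$173,940 × 125%/8⌋ = $27,178. Book value $146,762.
Year 4: ⌊$146,762 × 125%/8⌋ = $22,931. Book value $123,831.
Year 5: ⌊$123,831 × 125%/8⌋ = $19,348. Book value $104,483.
Year 6: ⌊$104,483 × 125%/8⌋ = $16,325. Book value $88,158.
Year 7: ⌊$88,158 × 125%/8⌋ = $13,774. Book value $74,384.
Year 8 (final): $74,384 − $25,700 = $48,684. Book value $25,700.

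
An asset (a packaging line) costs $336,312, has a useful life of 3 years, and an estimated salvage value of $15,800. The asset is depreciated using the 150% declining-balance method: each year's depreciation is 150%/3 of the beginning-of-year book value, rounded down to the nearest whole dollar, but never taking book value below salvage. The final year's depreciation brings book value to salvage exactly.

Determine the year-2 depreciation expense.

Depreciable base = $336,312 − $15,800 = $320,512.
Year 1: ⌊$336,312 × 150%/3⌋ = $168,156. Book value $168,156.
Year 2: ⌊$168,156 × 150%/3⌋ = $84,078. Book value $84,078.

$84,078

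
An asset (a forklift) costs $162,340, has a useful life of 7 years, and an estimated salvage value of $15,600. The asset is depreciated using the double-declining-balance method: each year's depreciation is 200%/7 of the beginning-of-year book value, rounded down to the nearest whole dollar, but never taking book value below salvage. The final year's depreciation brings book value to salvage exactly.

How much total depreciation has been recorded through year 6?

Depreciable base = $162,340 − $15,600 = $146,740.
Year 1: ⌊$162,340 × 200%/7⌋ = $46,382. Book value $115,958.
Year 2: ⌊$115,958 × 200%/7⌋ = $33,130. Book value $82,828.
Year 3: ⌊$82,828 × 200%/7⌋ = $23,665. Book value $59,163.
Year 4: ⌊$59,163 × 200%/7⌋ = $16,903. Book value $42,260.
Year 5: ⌊$42,260 × 200%/7⌋ = $12,074. Book value $30,186.
Year 6: ⌊$30,186 × 200%/7⌋ = $8,624. Book value $21,562.
Accumulated through year 6 = $162,340 − $21,562 = $140,778.

$140,778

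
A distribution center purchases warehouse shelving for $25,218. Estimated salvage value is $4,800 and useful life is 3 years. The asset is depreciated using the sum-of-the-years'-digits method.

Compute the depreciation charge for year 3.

Depreciable base = $25,218 − $4,800 = $20,418.
Sum of the years' digits = 3+2+1 = 6.
Year 1: $20,418 × 3/6 = $10,209. Book value $15,009.
Year 2: $20,418 × 2/6 = $6,806. Book value $8,203.
Year 3: $20,418 × 1/6 = $3,403. Book value $4,800.

$3,403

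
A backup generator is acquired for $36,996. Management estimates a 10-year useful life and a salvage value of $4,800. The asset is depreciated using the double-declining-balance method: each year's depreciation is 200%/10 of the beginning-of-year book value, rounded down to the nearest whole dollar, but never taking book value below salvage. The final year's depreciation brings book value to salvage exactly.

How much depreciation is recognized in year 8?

$1,552

Depreciable base = $36,996 − $4,800 = $32,196.
Year 1: ⌊$36,996 × 200%/10⌋ = $7,399. Book value $29,597.
Year 2: ⌊$29,597 × 200%/10⌋ = $5,919. Book value $23,678.
Year 3: ⌊$23,678 × 200%/10⌋ = $4,735. Book value $18,943.
Year 4: ⌊$18,943 × 200%/10⌋ = $3,788. Book value $15,155.
Year 5: ⌊$15,155 × 200%/10⌋ = $3,031. Book value $12,124.
Year 6: ⌊$12,124 × 200%/10⌋ = $2,424. Book value $9,700.
Year 7: ⌊$9,700 × 200%/10⌋ = $1,940. Book value $7,760.
Year 8: ⌊$7,760 × 200%/10⌋ = $1,552. Book value $6,208.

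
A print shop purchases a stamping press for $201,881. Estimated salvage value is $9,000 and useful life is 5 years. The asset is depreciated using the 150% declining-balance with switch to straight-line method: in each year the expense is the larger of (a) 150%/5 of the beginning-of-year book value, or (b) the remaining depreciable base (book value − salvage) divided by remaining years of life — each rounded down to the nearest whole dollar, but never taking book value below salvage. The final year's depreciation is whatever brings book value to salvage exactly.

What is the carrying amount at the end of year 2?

$98,922

Depreciable base = $201,881 − $9,000 = $192,881.
Year 1: DB = ⌊$201,881 × 150%/5⌋ = $60,564; SL = ⌊$192,881/5⌋ = $38,576 → take DB $60,564. Book value $141,317.
Year 2: DB = ⌊$141,317 × 150%/5⌋ = $42,395; SL = ⌊$132,317/4⌋ = $33,079 → take DB $42,395. Book value $98,922.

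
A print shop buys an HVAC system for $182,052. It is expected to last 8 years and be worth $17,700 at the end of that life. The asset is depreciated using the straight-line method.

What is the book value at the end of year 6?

$58,788

Depreciable base = $182,052 − $17,700 = $164,352.
Annual expense = $164,352 / 8 = $20,544.
End of year 1: book value $161,508.
End of year 2: book value $140,964.
End of year 3: book value $120,420.
End of year 4: book value $99,876.
End of year 5: book value $79,332.
End of year 6: book value $58,788.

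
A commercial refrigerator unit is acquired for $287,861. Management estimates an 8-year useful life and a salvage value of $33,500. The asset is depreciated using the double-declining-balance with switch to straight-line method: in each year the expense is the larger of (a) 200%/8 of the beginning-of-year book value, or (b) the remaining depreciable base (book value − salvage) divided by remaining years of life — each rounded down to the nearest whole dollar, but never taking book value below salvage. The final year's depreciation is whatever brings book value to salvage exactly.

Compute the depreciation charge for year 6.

Depreciable base = $287,861 − $33,500 = $254,361.
Year 1: DB = ⌊$287,861 × 200%/8⌋ = $71,965; SL = ⌊$254,361/8⌋ = $31,795 → take DB $71,965. Book value $215,896.
Year 2: DB = ⌊$215,896 × 200%/8⌋ = $53,974; SL = ⌊$182,396/7⌋ = $26,056 → take DB $53,974. Book value $161,922.
Year 3: DB = ⌊$161,922 × 200%/8⌋ = $40,480; SL = ⌊$128,422/6⌋ = $21,403 → take DB $40,480. Book value $121,442.
Year 4: DB = ⌊$121,442 × 200%/8⌋ = $30,360; SL = ⌊$87,942/5⌋ = $17,588 → take DB $30,360. Book value $91,082.
Year 5: DB = ⌊$91,082 × 200%/8⌋ = $22,770; SL = ⌊$57,582/4⌋ = $14,395 → take DB $22,770. Book value $68,312.
Year 6: DB = ⌊$68,312 × 200%/8⌋ = $17,078; SL = ⌊$34,812/3⌋ = $11,604 → take DB $17,078. Book value $51,234.

$17,078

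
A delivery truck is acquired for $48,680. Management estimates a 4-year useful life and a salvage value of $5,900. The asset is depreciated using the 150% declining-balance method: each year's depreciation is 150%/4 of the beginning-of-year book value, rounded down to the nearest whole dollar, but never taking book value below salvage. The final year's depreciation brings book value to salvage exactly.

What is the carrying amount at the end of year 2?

$19,016

Depreciable base = $48,680 − $5,900 = $42,780.
Year 1: ⌊$48,680 × 150%/4⌋ = $18,255. Book value $30,425.
Year 2: ⌊$30,425 × 150%/4⌋ = $11,409. Book value $19,016.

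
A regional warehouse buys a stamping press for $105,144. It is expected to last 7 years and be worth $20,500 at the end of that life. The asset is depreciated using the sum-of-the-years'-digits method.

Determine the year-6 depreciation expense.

Depreciable base = $105,144 − $20,500 = $84,644.
Sum of the years' digits = 7+6+5+4+3+2+1 = 28.
Year 1: $84,644 × 7/28 = $21,161. Book value $83,983.
Year 2: $84,644 × 6/28 = $18,138. Book value $65,845.
Year 3: $84,644 × 5/28 = $15,115. Book value $50,730.
Year 4: $84,644 × 4/28 = $12,092. Book value $38,638.
Year 5: $84,644 × 3/28 = $9,069. Book value $29,569.
Year 6: $84,644 × 2/28 = $6,046. Book value $23,523.

$6,046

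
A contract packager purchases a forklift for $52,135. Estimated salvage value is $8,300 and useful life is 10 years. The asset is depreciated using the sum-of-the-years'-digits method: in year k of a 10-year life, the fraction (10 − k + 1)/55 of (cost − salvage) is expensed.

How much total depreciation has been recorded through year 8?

$41,444

Depreciable base = $52,135 − $8,300 = $43,835.
Sum of the years' digits = 10+9+8+7+6+5+4+3+2+1 = 55.
Year 1: $43,835 × 10/55 = $7,970. Book value $44,165.
Year 2: $43,835 × 9/55 = $7,173. Book value $36,992.
Year 3: $43,835 × 8/55 = $6,376. Book value $30,616.
Year 4: $43,835 × 7/55 = $5,579. Book value $25,037.
Year 5: $43,835 × 6/55 = $4,782. Book value $20,255.
Year 6: $43,835 × 5/55 = $3,985. Book value $16,270.
Year 7: $43,835 × 4/55 = $3,188. Book value $13,082.
Year 8: $43,835 × 3/55 = $2,391. Book value $10,691.
Accumulated through year 8 = $52,135 − $10,691 = $41,444.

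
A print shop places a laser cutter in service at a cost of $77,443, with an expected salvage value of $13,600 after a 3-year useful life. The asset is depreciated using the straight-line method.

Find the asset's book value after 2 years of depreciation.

Depreciable base = $77,443 − $13,600 = $63,843.
Annual expense = $63,843 / 3 = $21,281.
End of year 1: book value $56,162.
End of year 2: book value $34,881.

$34,881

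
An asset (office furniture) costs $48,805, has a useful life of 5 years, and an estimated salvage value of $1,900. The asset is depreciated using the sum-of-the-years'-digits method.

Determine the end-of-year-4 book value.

$5,027

Depreciable base = $48,805 − $1,900 = $46,905.
Sum of the years' digits = 5+4+3+2+1 = 15.
Year 1: $46,905 × 5/15 = $15,635. Book value $33,170.
Year 2: $46,905 × 4/15 = $12,508. Book value $20,662.
Year 3: $46,905 × 3/15 = $9,381. Book value $11,281.
Year 4: $46,905 × 2/15 = $6,254. Book value $5,027.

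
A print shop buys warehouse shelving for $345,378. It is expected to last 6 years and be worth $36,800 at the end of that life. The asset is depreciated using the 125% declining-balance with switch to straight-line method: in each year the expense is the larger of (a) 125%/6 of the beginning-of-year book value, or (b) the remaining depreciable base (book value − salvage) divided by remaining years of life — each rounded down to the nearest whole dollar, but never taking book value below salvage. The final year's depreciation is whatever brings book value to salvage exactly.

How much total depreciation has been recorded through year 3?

Depreciable base = $345,378 − $36,800 = $308,578.
Year 1: DB = ⌊$345,378 × 125%/6⌋ = $71,953; SL = ⌊$308,578/6⌋ = $51,429 → take DB $71,953. Book value $273,425.
Year 2: DB = ⌊$273,425 × 125%/6⌋ = $56,963; SL = ⌊$236,625/5⌋ = $47,325 → take DB $56,963. Book value $216,462.
Year 3: DB = ⌊$216,462 × 125%/6⌋ = $45,096; SL = ⌊$179,662/4⌋ = $44,915 → take DB $45,096. Book value $171,366.
Accumulated through year 3 = $345,378 − $171,366 = $174,012.

$174,012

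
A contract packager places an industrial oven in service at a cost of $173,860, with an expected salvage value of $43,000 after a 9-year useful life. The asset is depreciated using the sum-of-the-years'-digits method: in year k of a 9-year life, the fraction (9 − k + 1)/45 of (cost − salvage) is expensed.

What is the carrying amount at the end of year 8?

Depreciable base = $173,860 − $43,000 = $130,860.
Sum of the years' digits = 9+8+7+6+5+4+3+2+1 = 45.
Year 1: $130,860 × 9/45 = $26,172. Book value $147,688.
Year 2: $130,860 × 8/45 = $23,264. Book value $124,424.
Year 3: $130,860 × 7/45 = $20,356. Book value $104,068.
Year 4: $130,860 × 6/45 = $17,448. Book value $86,620.
Year 5: $130,860 × 5/45 = $14,540. Book value $72,080.
Year 6: $130,860 × 4/45 = $11,632. Book value $60,448.
Year 7: $130,860 × 3/45 = $8,724. Book value $51,724.
Year 8: $130,860 × 2/45 = $5,816. Book value $45,908.

$45,908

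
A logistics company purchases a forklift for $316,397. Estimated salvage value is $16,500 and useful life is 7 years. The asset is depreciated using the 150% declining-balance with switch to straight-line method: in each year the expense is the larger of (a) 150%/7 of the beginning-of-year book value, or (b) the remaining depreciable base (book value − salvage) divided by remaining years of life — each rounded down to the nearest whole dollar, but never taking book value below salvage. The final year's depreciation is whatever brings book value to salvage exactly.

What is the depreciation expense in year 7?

$34,243

Depreciable base = $316,397 − $16,500 = $299,897.
Year 1: DB = ⌊$316,397 × 150%/7⌋ = $67,799; SL = ⌊$299,897/7⌋ = $42,842 → take DB $67,799. Book value $248,598.
Year 2: DB = ⌊$248,598 × 150%/7⌋ = $53,271; SL = ⌊$232,098/6⌋ = $38,683 → take DB $53,271. Book value $195,327.
Year 3: DB = ⌊$195,327 × 150%/7⌋ = $41,855; SL = ⌊$178,827/5⌋ = $35,765 → take DB $41,855. Book value $153,472.
Year 4: DB = ⌊$153,472 × 150%/7⌋ = $32,886; SL = ⌊$136,972/4⌋ = $34,243 → take SL $34,243. Book value $119,229.
Year 5: DB = ⌊$119,229 × 150%/7⌋ = $25,549; SL = ⌊$102,729/3⌋ = $34,243 → take SL $34,243. Book value $84,986.
Year 6: DB = ⌊$84,986 × 150%/7⌋ = $18,211; SL = ⌊$68,486/2⌋ = $34,243 → take SL $34,243. Book value $50,743.
Year 7 (final): $50,743 − $16,500 = $34,243. Book value $16,500.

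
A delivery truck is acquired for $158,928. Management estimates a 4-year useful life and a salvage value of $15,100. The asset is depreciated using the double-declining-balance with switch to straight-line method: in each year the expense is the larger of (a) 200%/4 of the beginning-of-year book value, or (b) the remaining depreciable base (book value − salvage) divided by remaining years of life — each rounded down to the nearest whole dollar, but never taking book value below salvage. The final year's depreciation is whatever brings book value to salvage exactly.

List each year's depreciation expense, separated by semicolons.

Depreciable base = $158,928 − $15,100 = $143,828.
Year 1: DB = ⌊$158,928 × 200%/4⌋ = $79,464; SL = ⌊$143,828/4⌋ = $35,957 → take DB $79,464. Book value $79,464.
Year 2: DB = ⌊$79,464 × 200%/4⌋ = $39,732; SL = ⌊$64,364/3⌋ = $21,454 → take DB $39,732. Book value $39,732.
Year 3: DB = ⌊$39,732 × 200%/4⌋ = $19,866; SL = ⌊$24,632/2⌋ = $12,316 → take DB $19,866. Book value $19,866.
Year 4 (final): $19,866 − $15,100 = $4,766. Book value $15,100.

$79,464; $39,732; $19,866; $4,766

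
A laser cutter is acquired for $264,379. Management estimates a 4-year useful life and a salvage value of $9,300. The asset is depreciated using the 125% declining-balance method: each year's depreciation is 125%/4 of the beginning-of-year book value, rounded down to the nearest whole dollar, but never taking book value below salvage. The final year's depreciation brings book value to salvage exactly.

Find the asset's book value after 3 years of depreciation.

$85,911

Depreciable base = $264,379 − $9,300 = $255,079.
Year 1: ⌊$264,379 × 125%/4⌋ = $82,618. Book value $181,761.
Year 2: ⌊$181,761 × 125%/4⌋ = $56,800. Book value $124,961.
Year 3: ⌊$124,961 × 125%/4⌋ = $39,050. Book value $85,911.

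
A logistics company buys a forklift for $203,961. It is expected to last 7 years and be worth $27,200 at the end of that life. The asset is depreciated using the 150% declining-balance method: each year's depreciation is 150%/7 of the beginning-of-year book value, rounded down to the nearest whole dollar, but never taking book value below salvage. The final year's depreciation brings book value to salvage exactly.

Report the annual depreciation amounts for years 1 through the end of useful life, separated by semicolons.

$43,705; $34,340; $26,982; $21,200; $16,657; $13,087; $20,790

Depreciable base = $203,961 − $27,200 = $176,761.
Year 1: ⌊$203,961 × 150%/7⌋ = $43,705. Book value $160,256.
Year 2: ⌊$160,256 × 150%/7⌋ = $34,340. Book value $125,916.
Year 3: ⌊$125,916 × 150%/7⌋ = $26,982. Book value $98,934.
Year 4: ⌊$98,934 × 150%/7⌋ = $21,200. Book value $77,734.
Year 5: ⌊$77,734 × 150%/7⌋ = $16,657. Book value $61,077.
Year 6: ⌊$61,077 × 150%/7⌋ = $13,087. Book value $47,990.
Year 7 (final): $47,990 − $27,200 = $20,790. Book value $27,200.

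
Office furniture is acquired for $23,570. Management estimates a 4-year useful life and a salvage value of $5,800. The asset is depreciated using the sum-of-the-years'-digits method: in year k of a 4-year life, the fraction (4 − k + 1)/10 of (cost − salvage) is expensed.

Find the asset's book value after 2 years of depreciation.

Depreciable base = $23,570 − $5,800 = $17,770.
Sum of the years' digits = 4+3+2+1 = 10.
Year 1: $17,770 × 4/10 = $7,108. Book value $16,462.
Year 2: $17,770 × 3/10 = $5,331. Book value $11,131.

$11,131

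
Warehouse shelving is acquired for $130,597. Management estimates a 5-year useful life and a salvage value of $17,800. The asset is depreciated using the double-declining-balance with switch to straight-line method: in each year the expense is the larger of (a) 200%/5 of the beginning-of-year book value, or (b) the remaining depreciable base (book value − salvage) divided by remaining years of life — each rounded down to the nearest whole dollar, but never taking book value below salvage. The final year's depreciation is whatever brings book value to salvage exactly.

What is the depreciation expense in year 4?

Depreciable base = $130,597 − $17,800 = $112,797.
Year 1: DB = ⌊$130,597 × 200%/5⌋ = $52,238; SL = ⌊$112,797/5⌋ = $22,559 → take DB $52,238. Book value $78,359.
Year 2: DB = ⌊$78,359 × 200%/5⌋ = $31,343; SL = ⌊$60,559/4⌋ = $15,139 → take DB $31,343. Book value $47,016.
Year 3: DB = ⌊$47,016 × 200%/5⌋ = $18,806; SL = ⌊$29,216/3⌋ = $9,738 → take DB $18,806. Book value $28,210.
Year 4: DB = ⌊$28,210 × 200%/5⌋ = $11,284; SL = ⌊$10,410/2⌋ = $5,205 → take DB $11,284, capped at $10,410. Book value $17,800.

$10,410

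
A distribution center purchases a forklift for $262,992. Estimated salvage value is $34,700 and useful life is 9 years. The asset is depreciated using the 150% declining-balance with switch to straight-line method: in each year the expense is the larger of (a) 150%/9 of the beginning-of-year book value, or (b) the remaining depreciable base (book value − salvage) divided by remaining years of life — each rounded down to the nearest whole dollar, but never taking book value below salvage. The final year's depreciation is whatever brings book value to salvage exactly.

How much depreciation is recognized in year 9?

$17,748

Depreciable base = $262,992 − $34,700 = $228,292.
Year 1: DB = ⌊$262,992 × 150%/9⌋ = $43,832; SL = ⌊$228,292/9⌋ = $25,365 → take DB $43,832. Book value $219,160.
Year 2: DB = ⌊$219,160 × 150%/9⌋ = $36,526; SL = ⌊$184,460/8⌋ = $23,057 → take DB $36,526. Book value $182,634.
Year 3: DB = ⌊$182,634 × 150%/9⌋ = $30,439; SL = ⌊$147,934/7⌋ = $21,133 → take DB $30,439. Book value $152,195.
Year 4: DB = ⌊$152,195 × 150%/9⌋ = $25,365; SL = ⌊$117,495/6⌋ = $19,582 → take DB $25,365. Book value $126,830.
Year 5: DB = ⌊$126,830 × 150%/9⌋ = $21,138; SL = ⌊$92,130/5⌋ = $18,426 → take DB $21,138. Book value $105,692.
Year 6: DB = ⌊$105,692 × 150%/9⌋ = $17,615; SL = ⌊$70,992/4⌋ = $17,748 → take SL $17,748. Book value $87,944.
Year 7: DB = ⌊$87,944 × 150%/9⌋ = $14,657; SL = ⌊$53,244/3⌋ = $17,748 → take SL $17,748. Book value $70,196.
Year 8: DB = ⌊$70,196 × 150%/9⌋ = $11,699; SL = ⌊$35,496/2⌋ = $17,748 → take SL $17,748. Book value $52,448.
Year 9 (final): $52,448 − $34,700 = $17,748. Book value $34,700.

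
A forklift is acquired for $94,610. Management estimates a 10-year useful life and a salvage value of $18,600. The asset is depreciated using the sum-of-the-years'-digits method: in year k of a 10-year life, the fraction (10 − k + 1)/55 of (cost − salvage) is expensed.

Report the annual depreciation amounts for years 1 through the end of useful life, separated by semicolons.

Depreciable base = $94,610 − $18,600 = $76,010.
Sum of the years' digits = 10+9+8+7+6+5+4+3+2+1 = 55.
Year 1: $76,010 × 10/55 = $13,820. Book value $80,790.
Year 2: $76,010 × 9/55 = $12,438. Book value $68,352.
Year 3: $76,010 × 8/55 = $11,056. Book value $57,296.
Year 4: $76,010 × 7/55 = $9,674. Book value $47,622.
Year 5: $76,010 × 6/55 = $8,292. Book value $39,330.
Year 6: $76,010 × 5/55 = $6,910. Book value $32,420.
Year 7: $76,010 × 4/55 = $5,528. Book value $26,892.
Year 8: $76,010 × 3/55 = $4,146. Book value $22,746.
Year 9: $76,010 × 2/55 = $2,764. Book value $19,982.
Year 10: $76,010 × 1/55 = $1,382. Book value $18,600.

$13,820; $12,438; $11,056; $9,674; $8,292; $6,910; $5,528; $4,146; $2,764; $1,382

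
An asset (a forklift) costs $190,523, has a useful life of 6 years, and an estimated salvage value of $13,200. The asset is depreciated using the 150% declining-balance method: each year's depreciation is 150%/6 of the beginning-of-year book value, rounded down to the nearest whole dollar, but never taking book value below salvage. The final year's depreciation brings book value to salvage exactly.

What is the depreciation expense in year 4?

$20,094

Depreciable base = $190,523 − $13,200 = $177,323.
Year 1: ⌊$190,523 × 150%/6⌋ = $47,630. Book value $142,893.
Year 2: ⌊$142,893 × 150%/6⌋ = $35,723. Book value $107,170.
Year 3: ⌊$107,170 × 150%/6⌋ = $26,792. Book value $80,378.
Year 4: ⌊$80,378 × 150%/6⌋ = $20,094. Book value $60,284.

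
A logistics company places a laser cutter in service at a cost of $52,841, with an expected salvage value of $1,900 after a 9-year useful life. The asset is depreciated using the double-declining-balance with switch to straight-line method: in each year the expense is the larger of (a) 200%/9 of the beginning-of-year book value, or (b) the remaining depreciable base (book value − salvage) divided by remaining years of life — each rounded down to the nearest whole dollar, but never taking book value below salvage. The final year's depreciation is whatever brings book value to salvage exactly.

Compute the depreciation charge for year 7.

Depreciable base = $52,841 − $1,900 = $50,941.
Year 1: DB = ⌊$52,841 × 200%/9⌋ = $11,742; SL = ⌊$50,941/9⌋ = $5,660 → take DB $11,742. Book value $41,099.
Year 2: DB = ⌊$41,099 × 200%/9⌋ = $9,133; SL = ⌊$39,199/8⌋ = $4,899 → take DB $9,133. Book value $31,966.
Year 3: DB = ⌊$31,966 × 200%/9⌋ = $7,103; SL = ⌊$30,066/7⌋ = $4,295 → take DB $7,103. Book value $24,863.
Year 4: DB = ⌊$24,863 × 200%/9⌋ = $5,525; SL = ⌊$22,963/6⌋ = $3,827 → take DB $5,525. Book value $19,338.
Year 5: DB = ⌊$19,338 × 200%/9⌋ = $4,297; SL = ⌊$17,438/5⌋ = $3,487 → take DB $4,297. Book value $15,041.
Year 6: DB = ⌊$15,041 × 200%/9⌋ = $3,342; SL = ⌊$13,141/4⌋ = $3,285 → take DB $3,342. Book value $11,699.
Year 7: DB = ⌊$11,699 × 200%/9⌋ = $2,599; SL = ⌊$9,799/3⌋ = $3,266 → take SL $3,266. Book value $8,433.

$3,266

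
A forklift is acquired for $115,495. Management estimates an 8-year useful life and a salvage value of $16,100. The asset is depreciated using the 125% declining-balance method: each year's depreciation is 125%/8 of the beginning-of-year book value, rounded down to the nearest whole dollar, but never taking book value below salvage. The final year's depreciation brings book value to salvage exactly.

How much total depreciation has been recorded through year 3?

Depreciable base = $115,495 − $16,100 = $99,395.
Year 1: ⌊$115,495 × 125%/8⌋ = $18,046. Book value $97,449.
Year 2: ⌊$97,449 × 125%/8⌋ = $15,226. Book value $82,223.
Year 3: ⌊$82,223 × 125%/8⌋ = $12,847. Book value $69,376.
Accumulated through year 3 = $115,495 − $69,376 = $46,119.

$46,119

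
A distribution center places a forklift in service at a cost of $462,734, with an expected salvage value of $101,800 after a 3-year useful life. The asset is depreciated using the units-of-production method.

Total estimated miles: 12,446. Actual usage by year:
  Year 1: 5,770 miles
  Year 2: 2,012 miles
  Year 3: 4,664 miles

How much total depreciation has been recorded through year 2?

$225,678

Depreciable base = $462,734 − $101,800 = $360,934.
Rate = $360,934 / 12,446 miles = $29 per mile.
Year 1: 5,770 × $29 = $167,330. Book value $295,404.
Year 2: 2,012 × $29 = $58,348. Book value $237,056.
Accumulated through year 2 = $462,734 − $237,056 = $225,678.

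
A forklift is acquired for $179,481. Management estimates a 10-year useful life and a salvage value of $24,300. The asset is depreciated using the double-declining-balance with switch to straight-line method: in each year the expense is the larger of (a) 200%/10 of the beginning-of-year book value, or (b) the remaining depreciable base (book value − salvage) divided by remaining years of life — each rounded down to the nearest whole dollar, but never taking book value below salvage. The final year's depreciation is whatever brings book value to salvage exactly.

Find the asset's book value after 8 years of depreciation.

Depreciable base = $179,481 − $24,300 = $155,181.
Year 1: DB = ⌊$179,481 × 200%/10⌋ = $35,896; SL = ⌊$155,181/10⌋ = $15,518 → take DB $35,896. Book value $143,585.
Year 2: DB = ⌊$143,585 × 200%/10⌋ = $28,717; SL = ⌊$119,285/9⌋ = $13,253 → take DB $28,717. Book value $114,868.
Year 3: DB = ⌊$114,868 × 200%/10⌋ = $22,973; SL = ⌊$90,568/8⌋ = $11,321 → take DB $22,973. Book value $91,895.
Year 4: DB = ⌊$91,895 × 200%/10⌋ = $18,379; SL = ⌊$67,595/7⌋ = $9,656 → take DB $18,379. Book value $73,516.
Year 5: DB = ⌊$73,516 × 200%/10⌋ = $14,703; SL = ⌊$49,216/6⌋ = $8,202 → take DB $14,703. Book value $58,813.
Year 6: DB = ⌊$58,813 × 200%/10⌋ = $11,762; SL = ⌊$34,513/5⌋ = $6,902 → take DB $11,762. Book value $47,051.
Year 7: DB = ⌊$47,051 × 200%/10⌋ = $9,410; SL = ⌊$22,751/4⌋ = $5,687 → take DB $9,410. Book value $37,641.
Year 8: DB = ⌊$37,641 × 200%/10⌋ = $7,528; SL = ⌊$13,341/3⌋ = $4,447 → take DB $7,528. Book value $30,113.

$30,113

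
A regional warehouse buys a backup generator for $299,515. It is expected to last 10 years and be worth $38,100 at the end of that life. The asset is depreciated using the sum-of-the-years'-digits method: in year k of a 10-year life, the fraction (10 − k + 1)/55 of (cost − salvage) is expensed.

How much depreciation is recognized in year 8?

$14,259

Depreciable base = $299,515 − $38,100 = $261,415.
Sum of the years' digits = 10+9+8+7+6+5+4+3+2+1 = 55.
Year 1: $261,415 × 10/55 = $47,530. Book value $251,985.
Year 2: $261,415 × 9/55 = $42,777. Book value $209,208.
Year 3: $261,415 × 8/55 = $38,024. Book value $171,184.
Year 4: $261,415 × 7/55 = $33,271. Book value $137,913.
Year 5: $261,415 × 6/55 = $28,518. Book value $109,395.
Year 6: $261,415 × 5/55 = $23,765. Book value $85,630.
Year 7: $261,415 × 4/55 = $19,012. Book value $66,618.
Year 8: $261,415 × 3/55 = $14,259. Book value $52,359.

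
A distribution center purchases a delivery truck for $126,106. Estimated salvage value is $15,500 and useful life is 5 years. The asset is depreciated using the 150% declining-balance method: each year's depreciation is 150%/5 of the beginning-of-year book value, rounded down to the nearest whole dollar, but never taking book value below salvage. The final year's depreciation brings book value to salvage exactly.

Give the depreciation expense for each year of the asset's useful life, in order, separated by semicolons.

Depreciable base = $126,106 − $15,500 = $110,606.
Year 1: ⌊$126,106 × 150%/5⌋ = $37,831. Book value $88,275.
Year 2: ⌊$88,275 × 150%/5⌋ = $26,482. Book value $61,793.
Year 3: ⌊$61,793 × 150%/5⌋ = $18,537. Book value $43,256.
Year 4: ⌊$43,256 × 150%/5⌋ = $12,976. Book value $30,280.
Year 5 (final): $30,280 − $15,500 = $14,780. Book value $15,500.

$37,831; $26,482; $18,537; $12,976; $14,780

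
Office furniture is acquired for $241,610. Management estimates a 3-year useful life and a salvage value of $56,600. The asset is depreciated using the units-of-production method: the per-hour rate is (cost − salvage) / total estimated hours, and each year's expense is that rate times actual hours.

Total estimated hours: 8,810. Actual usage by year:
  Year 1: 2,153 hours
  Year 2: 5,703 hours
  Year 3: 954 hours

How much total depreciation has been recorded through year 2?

$164,976

Depreciable base = $241,610 − $56,600 = $185,010.
Rate = $185,010 / 8,810 hours = $21 per hour.
Year 1: 2,153 × $21 = $45,213. Book value $196,397.
Year 2: 5,703 × $21 = $119,763. Book value $76,634.
Accumulated through year 2 = $241,610 − $76,634 = $164,976.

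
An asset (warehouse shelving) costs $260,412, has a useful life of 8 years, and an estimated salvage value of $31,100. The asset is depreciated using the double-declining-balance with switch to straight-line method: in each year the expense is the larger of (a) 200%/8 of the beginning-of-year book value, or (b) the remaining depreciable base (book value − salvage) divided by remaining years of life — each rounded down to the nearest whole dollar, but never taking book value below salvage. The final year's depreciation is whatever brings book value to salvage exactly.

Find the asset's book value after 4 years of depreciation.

Depreciable base = $260,412 − $31,100 = $229,312.
Year 1: DB = ⌊$260,412 × 200%/8⌋ = $65,103; SL = ⌊$229,312/8⌋ = $28,664 → take DB $65,103. Book value $195,309.
Year 2: DB = ⌊$195,309 × 200%/8⌋ = $48,827; SL = ⌊$164,209/7⌋ = $23,458 → take DB $48,827. Book value $146,482.
Year 3: DB = ⌊$146,482 × 200%/8⌋ = $36,620; SL = ⌊$115,382/6⌋ = $19,230 → take DB $36,620. Book value $109,862.
Year 4: DB = ⌊$109,862 × 200%/8⌋ = $27,465; SL = ⌊$78,762/5⌋ = $15,752 → take DB $27,465. Book value $82,397.

$82,397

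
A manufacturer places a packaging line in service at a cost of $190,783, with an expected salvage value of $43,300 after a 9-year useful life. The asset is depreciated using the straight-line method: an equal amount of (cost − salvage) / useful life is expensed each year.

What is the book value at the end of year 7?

Depreciable base = $190,783 − $43,300 = $147,483.
Annual expense = $147,483 / 9 = $16,387.
End of year 1: book value $174,396.
End of year 2: book value $158,009.
End of year 3: book value $141,622.
End of year 4: book value $125,235.
End of year 5: book value $108,848.
End of year 6: book value $92,461.
End of year 7: book value $76,074.

$76,074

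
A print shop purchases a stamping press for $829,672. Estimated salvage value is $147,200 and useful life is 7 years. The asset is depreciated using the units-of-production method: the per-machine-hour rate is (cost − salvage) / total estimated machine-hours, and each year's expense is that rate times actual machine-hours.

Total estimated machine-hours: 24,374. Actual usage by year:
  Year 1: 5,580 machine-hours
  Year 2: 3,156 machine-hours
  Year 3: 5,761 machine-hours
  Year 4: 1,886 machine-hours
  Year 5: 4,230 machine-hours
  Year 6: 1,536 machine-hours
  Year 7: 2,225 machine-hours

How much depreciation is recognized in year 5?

Depreciable base = $829,672 − $147,200 = $682,472.
Rate = $682,472 / 24,374 machine-hours = $28 per machine-hour.
Year 1: 5,580 × $28 = $156,240. Book value $673,432.
Year 2: 3,156 × $28 = $88,368. Book value $585,064.
Year 3: 5,761 × $28 = $161,308. Book value $423,756.
Year 4: 1,886 × $28 = $52,808. Book value $370,948.
Year 5: 4,230 × $28 = $118,440. Book value $252,508.

$118,440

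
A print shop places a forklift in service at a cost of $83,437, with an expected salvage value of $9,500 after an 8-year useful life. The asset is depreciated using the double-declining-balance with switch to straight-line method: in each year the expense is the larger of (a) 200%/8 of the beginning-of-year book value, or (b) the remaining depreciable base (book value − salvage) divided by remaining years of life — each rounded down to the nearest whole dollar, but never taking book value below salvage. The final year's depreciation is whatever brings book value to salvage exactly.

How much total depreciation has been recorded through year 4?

Depreciable base = $83,437 − $9,500 = $73,937.
Year 1: DB = ⌊$83,437 × 200%/8⌋ = $20,859; SL = ⌊$73,937/8⌋ = $9,242 → take DB $20,859. Book value $62,578.
Year 2: DB = ⌊$62,578 × 200%/8⌋ = $15,644; SL = ⌊$53,078/7⌋ = $7,582 → take DB $15,644. Book value $46,934.
Year 3: DB = ⌊$46,934 × 200%/8⌋ = $11,733; SL = ⌊$37,434/6⌋ = $6,239 → take DB $11,733. Book value $35,201.
Year 4: DB = ⌊$35,201 × 200%/8⌋ = $8,800; SL = ⌊$25,701/5⌋ = $5,140 → take DB $8,800. Book value $26,401.
Accumulated through year 4 = $83,437 − $26,401 = $57,036.

$57,036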